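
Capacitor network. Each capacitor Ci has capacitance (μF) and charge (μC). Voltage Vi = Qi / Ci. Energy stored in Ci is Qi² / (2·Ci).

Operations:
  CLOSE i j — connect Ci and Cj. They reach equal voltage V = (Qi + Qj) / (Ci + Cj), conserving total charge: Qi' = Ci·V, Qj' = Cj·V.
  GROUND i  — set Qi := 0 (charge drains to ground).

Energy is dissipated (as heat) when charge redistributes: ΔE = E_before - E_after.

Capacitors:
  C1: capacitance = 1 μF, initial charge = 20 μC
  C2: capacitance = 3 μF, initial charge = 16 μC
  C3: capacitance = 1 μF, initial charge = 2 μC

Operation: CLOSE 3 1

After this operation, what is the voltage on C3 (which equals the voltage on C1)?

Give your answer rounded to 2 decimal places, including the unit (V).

Answer: 11.00 V

Derivation:
Initial: C1(1μF, Q=20μC, V=20.00V), C2(3μF, Q=16μC, V=5.33V), C3(1μF, Q=2μC, V=2.00V)
Op 1: CLOSE 3-1: Q_total=22.00, C_total=2.00, V=11.00; Q3=11.00, Q1=11.00; dissipated=81.000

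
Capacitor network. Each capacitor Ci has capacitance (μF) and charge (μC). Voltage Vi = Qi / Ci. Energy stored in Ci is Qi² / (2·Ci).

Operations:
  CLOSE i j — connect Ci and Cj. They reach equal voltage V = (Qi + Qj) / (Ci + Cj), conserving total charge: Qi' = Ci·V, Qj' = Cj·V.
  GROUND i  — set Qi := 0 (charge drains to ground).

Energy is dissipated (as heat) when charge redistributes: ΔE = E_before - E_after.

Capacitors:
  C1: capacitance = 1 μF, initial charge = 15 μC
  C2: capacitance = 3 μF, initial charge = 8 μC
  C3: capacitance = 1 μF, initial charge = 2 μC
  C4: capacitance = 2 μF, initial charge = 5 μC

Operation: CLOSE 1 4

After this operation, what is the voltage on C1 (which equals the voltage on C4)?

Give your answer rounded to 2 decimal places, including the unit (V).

Initial: C1(1μF, Q=15μC, V=15.00V), C2(3μF, Q=8μC, V=2.67V), C3(1μF, Q=2μC, V=2.00V), C4(2μF, Q=5μC, V=2.50V)
Op 1: CLOSE 1-4: Q_total=20.00, C_total=3.00, V=6.67; Q1=6.67, Q4=13.33; dissipated=52.083

Answer: 6.67 V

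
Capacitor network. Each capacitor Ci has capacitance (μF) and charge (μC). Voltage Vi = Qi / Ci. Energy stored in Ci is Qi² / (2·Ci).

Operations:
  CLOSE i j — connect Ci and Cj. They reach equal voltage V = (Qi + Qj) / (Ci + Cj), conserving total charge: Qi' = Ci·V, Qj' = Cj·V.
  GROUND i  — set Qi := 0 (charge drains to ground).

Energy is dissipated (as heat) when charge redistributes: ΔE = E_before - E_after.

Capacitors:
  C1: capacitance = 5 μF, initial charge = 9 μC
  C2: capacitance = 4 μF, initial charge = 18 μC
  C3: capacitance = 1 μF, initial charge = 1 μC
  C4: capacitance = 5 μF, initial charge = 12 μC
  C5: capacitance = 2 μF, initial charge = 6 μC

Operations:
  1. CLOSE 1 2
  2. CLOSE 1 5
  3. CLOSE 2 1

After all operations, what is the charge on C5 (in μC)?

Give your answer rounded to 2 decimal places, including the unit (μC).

Answer: 6.00 μC

Derivation:
Initial: C1(5μF, Q=9μC, V=1.80V), C2(4μF, Q=18μC, V=4.50V), C3(1μF, Q=1μC, V=1.00V), C4(5μF, Q=12μC, V=2.40V), C5(2μF, Q=6μC, V=3.00V)
Op 1: CLOSE 1-2: Q_total=27.00, C_total=9.00, V=3.00; Q1=15.00, Q2=12.00; dissipated=8.100
Op 2: CLOSE 1-5: Q_total=21.00, C_total=7.00, V=3.00; Q1=15.00, Q5=6.00; dissipated=0.000
Op 3: CLOSE 2-1: Q_total=27.00, C_total=9.00, V=3.00; Q2=12.00, Q1=15.00; dissipated=0.000
Final charges: Q1=15.00, Q2=12.00, Q3=1.00, Q4=12.00, Q5=6.00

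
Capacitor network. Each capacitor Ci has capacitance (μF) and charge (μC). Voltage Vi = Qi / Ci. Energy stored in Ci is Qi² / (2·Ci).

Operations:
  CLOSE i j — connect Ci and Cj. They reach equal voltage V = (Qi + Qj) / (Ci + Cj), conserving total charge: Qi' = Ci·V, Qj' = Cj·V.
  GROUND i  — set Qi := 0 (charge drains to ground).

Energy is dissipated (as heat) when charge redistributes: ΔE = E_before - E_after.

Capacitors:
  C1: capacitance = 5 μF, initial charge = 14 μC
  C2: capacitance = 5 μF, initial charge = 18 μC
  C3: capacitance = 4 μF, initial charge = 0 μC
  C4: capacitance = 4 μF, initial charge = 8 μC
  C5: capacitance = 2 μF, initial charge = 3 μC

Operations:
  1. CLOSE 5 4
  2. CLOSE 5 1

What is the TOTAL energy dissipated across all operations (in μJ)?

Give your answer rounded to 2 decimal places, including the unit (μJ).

Initial: C1(5μF, Q=14μC, V=2.80V), C2(5μF, Q=18μC, V=3.60V), C3(4μF, Q=0μC, V=0.00V), C4(4μF, Q=8μC, V=2.00V), C5(2μF, Q=3μC, V=1.50V)
Op 1: CLOSE 5-4: Q_total=11.00, C_total=6.00, V=1.83; Q5=3.67, Q4=7.33; dissipated=0.167
Op 2: CLOSE 5-1: Q_total=17.67, C_total=7.00, V=2.52; Q5=5.05, Q1=12.62; dissipated=0.667
Total dissipated: 0.834 μJ

Answer: 0.83 μJ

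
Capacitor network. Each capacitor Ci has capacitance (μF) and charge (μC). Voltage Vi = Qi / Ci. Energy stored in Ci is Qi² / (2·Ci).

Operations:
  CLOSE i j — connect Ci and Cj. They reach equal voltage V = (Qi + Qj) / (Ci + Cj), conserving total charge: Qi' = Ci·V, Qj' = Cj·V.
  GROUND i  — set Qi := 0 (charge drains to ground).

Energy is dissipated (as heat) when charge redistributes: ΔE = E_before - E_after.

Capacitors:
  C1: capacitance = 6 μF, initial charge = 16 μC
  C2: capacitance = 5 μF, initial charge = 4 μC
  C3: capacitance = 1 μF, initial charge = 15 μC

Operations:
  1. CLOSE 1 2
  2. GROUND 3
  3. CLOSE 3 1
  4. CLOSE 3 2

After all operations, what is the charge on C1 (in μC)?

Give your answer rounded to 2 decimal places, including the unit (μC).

Initial: C1(6μF, Q=16μC, V=2.67V), C2(5μF, Q=4μC, V=0.80V), C3(1μF, Q=15μC, V=15.00V)
Op 1: CLOSE 1-2: Q_total=20.00, C_total=11.00, V=1.82; Q1=10.91, Q2=9.09; dissipated=4.752
Op 2: GROUND 3: Q3=0; energy lost=112.500
Op 3: CLOSE 3-1: Q_total=10.91, C_total=7.00, V=1.56; Q3=1.56, Q1=9.35; dissipated=1.417
Op 4: CLOSE 3-2: Q_total=10.65, C_total=6.00, V=1.77; Q3=1.77, Q2=8.87; dissipated=0.028
Final charges: Q1=9.35, Q2=8.87, Q3=1.77

Answer: 9.35 μC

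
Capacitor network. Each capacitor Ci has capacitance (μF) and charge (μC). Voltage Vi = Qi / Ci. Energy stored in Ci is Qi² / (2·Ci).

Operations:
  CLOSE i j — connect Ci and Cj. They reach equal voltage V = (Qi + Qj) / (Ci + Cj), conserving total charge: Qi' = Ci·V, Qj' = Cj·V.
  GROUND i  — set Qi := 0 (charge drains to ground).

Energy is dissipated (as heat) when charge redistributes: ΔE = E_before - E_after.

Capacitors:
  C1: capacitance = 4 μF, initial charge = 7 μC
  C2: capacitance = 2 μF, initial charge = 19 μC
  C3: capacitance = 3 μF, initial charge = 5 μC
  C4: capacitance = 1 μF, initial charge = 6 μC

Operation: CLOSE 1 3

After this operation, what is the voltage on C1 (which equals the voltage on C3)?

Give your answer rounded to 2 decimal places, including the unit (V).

Answer: 1.71 V

Derivation:
Initial: C1(4μF, Q=7μC, V=1.75V), C2(2μF, Q=19μC, V=9.50V), C3(3μF, Q=5μC, V=1.67V), C4(1μF, Q=6μC, V=6.00V)
Op 1: CLOSE 1-3: Q_total=12.00, C_total=7.00, V=1.71; Q1=6.86, Q3=5.14; dissipated=0.006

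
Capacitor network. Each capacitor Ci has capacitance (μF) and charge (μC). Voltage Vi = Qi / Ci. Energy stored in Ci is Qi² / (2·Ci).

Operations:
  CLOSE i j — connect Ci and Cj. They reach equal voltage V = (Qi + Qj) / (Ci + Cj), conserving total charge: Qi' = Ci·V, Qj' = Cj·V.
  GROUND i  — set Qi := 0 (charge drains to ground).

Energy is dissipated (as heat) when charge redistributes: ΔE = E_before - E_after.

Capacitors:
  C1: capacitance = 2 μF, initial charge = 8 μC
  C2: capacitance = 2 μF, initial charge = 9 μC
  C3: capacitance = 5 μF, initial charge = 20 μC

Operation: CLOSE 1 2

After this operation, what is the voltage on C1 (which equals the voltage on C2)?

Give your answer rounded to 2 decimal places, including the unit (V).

Answer: 4.25 V

Derivation:
Initial: C1(2μF, Q=8μC, V=4.00V), C2(2μF, Q=9μC, V=4.50V), C3(5μF, Q=20μC, V=4.00V)
Op 1: CLOSE 1-2: Q_total=17.00, C_total=4.00, V=4.25; Q1=8.50, Q2=8.50; dissipated=0.125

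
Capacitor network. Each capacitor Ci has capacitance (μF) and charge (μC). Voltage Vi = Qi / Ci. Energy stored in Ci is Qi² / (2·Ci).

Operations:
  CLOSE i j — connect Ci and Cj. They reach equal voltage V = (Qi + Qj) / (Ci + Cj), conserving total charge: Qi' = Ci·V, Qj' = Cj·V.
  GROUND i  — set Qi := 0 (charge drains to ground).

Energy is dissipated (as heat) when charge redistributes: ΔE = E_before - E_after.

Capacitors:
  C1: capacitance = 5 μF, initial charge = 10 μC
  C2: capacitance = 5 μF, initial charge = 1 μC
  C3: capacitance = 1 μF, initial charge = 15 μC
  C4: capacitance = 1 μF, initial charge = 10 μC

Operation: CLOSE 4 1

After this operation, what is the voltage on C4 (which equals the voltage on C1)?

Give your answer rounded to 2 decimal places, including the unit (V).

Initial: C1(5μF, Q=10μC, V=2.00V), C2(5μF, Q=1μC, V=0.20V), C3(1μF, Q=15μC, V=15.00V), C4(1μF, Q=10μC, V=10.00V)
Op 1: CLOSE 4-1: Q_total=20.00, C_total=6.00, V=3.33; Q4=3.33, Q1=16.67; dissipated=26.667

Answer: 3.33 V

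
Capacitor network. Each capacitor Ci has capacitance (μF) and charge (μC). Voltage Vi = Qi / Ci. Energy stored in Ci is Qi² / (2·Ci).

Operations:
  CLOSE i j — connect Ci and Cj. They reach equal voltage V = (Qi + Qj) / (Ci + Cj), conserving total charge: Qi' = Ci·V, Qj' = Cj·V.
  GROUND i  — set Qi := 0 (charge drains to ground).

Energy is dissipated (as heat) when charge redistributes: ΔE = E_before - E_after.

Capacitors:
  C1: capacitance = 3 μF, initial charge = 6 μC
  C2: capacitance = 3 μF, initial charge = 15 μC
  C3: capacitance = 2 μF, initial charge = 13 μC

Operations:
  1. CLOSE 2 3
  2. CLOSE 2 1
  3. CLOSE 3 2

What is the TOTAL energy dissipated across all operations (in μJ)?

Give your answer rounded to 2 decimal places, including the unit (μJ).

Initial: C1(3μF, Q=6μC, V=2.00V), C2(3μF, Q=15μC, V=5.00V), C3(2μF, Q=13μC, V=6.50V)
Op 1: CLOSE 2-3: Q_total=28.00, C_total=5.00, V=5.60; Q2=16.80, Q3=11.20; dissipated=1.350
Op 2: CLOSE 2-1: Q_total=22.80, C_total=6.00, V=3.80; Q2=11.40, Q1=11.40; dissipated=9.720
Op 3: CLOSE 3-2: Q_total=22.60, C_total=5.00, V=4.52; Q3=9.04, Q2=13.56; dissipated=1.944
Total dissipated: 13.014 μJ

Answer: 13.01 μJ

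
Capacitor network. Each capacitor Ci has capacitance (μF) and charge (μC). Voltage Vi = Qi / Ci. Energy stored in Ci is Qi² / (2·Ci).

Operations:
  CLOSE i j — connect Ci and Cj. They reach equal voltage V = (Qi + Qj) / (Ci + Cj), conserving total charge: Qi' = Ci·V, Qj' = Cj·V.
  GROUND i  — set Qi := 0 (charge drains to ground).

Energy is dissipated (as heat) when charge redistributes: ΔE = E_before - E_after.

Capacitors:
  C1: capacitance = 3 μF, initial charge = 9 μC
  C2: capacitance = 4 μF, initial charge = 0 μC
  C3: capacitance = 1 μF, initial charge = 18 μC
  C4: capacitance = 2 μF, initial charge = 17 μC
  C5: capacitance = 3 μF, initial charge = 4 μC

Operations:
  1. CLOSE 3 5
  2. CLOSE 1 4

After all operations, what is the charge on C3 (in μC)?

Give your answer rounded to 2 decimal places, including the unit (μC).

Initial: C1(3μF, Q=9μC, V=3.00V), C2(4μF, Q=0μC, V=0.00V), C3(1μF, Q=18μC, V=18.00V), C4(2μF, Q=17μC, V=8.50V), C5(3μF, Q=4μC, V=1.33V)
Op 1: CLOSE 3-5: Q_total=22.00, C_total=4.00, V=5.50; Q3=5.50, Q5=16.50; dissipated=104.167
Op 2: CLOSE 1-4: Q_total=26.00, C_total=5.00, V=5.20; Q1=15.60, Q4=10.40; dissipated=18.150
Final charges: Q1=15.60, Q2=0.00, Q3=5.50, Q4=10.40, Q5=16.50

Answer: 5.50 μC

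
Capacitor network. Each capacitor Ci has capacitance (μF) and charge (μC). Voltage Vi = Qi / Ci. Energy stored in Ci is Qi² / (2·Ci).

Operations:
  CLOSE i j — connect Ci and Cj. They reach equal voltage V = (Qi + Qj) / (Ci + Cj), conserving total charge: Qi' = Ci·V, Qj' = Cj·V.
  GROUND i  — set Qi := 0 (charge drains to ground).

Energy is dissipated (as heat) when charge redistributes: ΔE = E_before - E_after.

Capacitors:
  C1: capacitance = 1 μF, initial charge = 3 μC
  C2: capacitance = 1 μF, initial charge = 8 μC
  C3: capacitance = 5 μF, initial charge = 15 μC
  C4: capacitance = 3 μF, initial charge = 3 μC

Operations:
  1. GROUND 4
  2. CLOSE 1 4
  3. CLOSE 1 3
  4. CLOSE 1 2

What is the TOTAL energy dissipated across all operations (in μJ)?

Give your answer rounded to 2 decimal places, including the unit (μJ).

Initial: C1(1μF, Q=3μC, V=3.00V), C2(1μF, Q=8μC, V=8.00V), C3(5μF, Q=15μC, V=3.00V), C4(3μF, Q=3μC, V=1.00V)
Op 1: GROUND 4: Q4=0; energy lost=1.500
Op 2: CLOSE 1-4: Q_total=3.00, C_total=4.00, V=0.75; Q1=0.75, Q4=2.25; dissipated=3.375
Op 3: CLOSE 1-3: Q_total=15.75, C_total=6.00, V=2.62; Q1=2.62, Q3=13.12; dissipated=2.109
Op 4: CLOSE 1-2: Q_total=10.62, C_total=2.00, V=5.31; Q1=5.31, Q2=5.31; dissipated=7.223
Total dissipated: 14.207 μJ

Answer: 14.21 μJ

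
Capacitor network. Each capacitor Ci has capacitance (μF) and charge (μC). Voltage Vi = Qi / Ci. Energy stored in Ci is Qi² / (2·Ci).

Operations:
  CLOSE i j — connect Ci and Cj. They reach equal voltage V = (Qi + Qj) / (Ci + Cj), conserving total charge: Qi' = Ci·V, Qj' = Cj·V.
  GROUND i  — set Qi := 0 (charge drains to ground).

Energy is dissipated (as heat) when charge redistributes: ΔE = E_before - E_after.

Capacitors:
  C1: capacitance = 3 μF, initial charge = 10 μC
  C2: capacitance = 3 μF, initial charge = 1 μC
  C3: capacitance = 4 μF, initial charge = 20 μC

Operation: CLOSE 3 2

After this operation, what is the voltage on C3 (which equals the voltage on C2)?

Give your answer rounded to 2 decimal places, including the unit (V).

Answer: 3.00 V

Derivation:
Initial: C1(3μF, Q=10μC, V=3.33V), C2(3μF, Q=1μC, V=0.33V), C3(4μF, Q=20μC, V=5.00V)
Op 1: CLOSE 3-2: Q_total=21.00, C_total=7.00, V=3.00; Q3=12.00, Q2=9.00; dissipated=18.667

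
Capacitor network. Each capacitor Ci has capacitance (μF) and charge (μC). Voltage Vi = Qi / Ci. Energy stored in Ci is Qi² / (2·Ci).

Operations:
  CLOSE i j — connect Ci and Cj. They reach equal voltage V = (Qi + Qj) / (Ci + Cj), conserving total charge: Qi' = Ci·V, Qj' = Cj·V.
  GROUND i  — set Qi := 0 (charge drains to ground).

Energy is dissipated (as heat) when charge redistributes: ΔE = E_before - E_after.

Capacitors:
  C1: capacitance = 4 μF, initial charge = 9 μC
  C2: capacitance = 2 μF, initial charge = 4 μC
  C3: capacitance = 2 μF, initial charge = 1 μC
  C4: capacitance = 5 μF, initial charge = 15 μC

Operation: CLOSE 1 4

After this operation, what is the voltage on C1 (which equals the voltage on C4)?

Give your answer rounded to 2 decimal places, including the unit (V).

Initial: C1(4μF, Q=9μC, V=2.25V), C2(2μF, Q=4μC, V=2.00V), C3(2μF, Q=1μC, V=0.50V), C4(5μF, Q=15μC, V=3.00V)
Op 1: CLOSE 1-4: Q_total=24.00, C_total=9.00, V=2.67; Q1=10.67, Q4=13.33; dissipated=0.625

Answer: 2.67 V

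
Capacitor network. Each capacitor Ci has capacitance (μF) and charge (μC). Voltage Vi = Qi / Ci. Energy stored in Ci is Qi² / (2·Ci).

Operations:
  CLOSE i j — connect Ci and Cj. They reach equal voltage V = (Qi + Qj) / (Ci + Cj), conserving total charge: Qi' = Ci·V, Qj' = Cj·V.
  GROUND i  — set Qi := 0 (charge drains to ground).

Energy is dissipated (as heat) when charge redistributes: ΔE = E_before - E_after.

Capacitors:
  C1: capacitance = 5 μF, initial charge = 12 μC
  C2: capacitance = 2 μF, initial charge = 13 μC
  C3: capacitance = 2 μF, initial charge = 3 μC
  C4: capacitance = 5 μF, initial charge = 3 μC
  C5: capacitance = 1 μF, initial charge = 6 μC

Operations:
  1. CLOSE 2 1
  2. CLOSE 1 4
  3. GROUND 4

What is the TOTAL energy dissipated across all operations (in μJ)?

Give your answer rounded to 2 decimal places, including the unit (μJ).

Initial: C1(5μF, Q=12μC, V=2.40V), C2(2μF, Q=13μC, V=6.50V), C3(2μF, Q=3μC, V=1.50V), C4(5μF, Q=3μC, V=0.60V), C5(1μF, Q=6μC, V=6.00V)
Op 1: CLOSE 2-1: Q_total=25.00, C_total=7.00, V=3.57; Q2=7.14, Q1=17.86; dissipated=12.007
Op 2: CLOSE 1-4: Q_total=20.86, C_total=10.00, V=2.09; Q1=10.43, Q4=10.43; dissipated=11.037
Op 3: GROUND 4: Q4=0; energy lost=10.876
Total dissipated: 33.919 μJ

Answer: 33.92 μJ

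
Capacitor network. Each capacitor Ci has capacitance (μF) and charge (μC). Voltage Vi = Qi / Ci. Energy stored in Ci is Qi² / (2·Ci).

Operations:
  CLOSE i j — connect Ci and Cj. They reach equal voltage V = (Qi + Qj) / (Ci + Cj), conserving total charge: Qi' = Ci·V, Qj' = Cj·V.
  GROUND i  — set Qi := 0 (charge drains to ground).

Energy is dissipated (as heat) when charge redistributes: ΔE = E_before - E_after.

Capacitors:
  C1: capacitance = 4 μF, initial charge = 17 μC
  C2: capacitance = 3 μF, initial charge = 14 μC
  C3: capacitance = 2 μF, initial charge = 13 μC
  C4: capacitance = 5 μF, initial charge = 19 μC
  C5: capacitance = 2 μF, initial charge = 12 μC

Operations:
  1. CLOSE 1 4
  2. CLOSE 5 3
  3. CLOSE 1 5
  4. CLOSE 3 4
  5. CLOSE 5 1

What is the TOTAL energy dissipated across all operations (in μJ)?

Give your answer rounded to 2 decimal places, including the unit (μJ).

Initial: C1(4μF, Q=17μC, V=4.25V), C2(3μF, Q=14μC, V=4.67V), C3(2μF, Q=13μC, V=6.50V), C4(5μF, Q=19μC, V=3.80V), C5(2μF, Q=12μC, V=6.00V)
Op 1: CLOSE 1-4: Q_total=36.00, C_total=9.00, V=4.00; Q1=16.00, Q4=20.00; dissipated=0.225
Op 2: CLOSE 5-3: Q_total=25.00, C_total=4.00, V=6.25; Q5=12.50, Q3=12.50; dissipated=0.125
Op 3: CLOSE 1-5: Q_total=28.50, C_total=6.00, V=4.75; Q1=19.00, Q5=9.50; dissipated=3.375
Op 4: CLOSE 3-4: Q_total=32.50, C_total=7.00, V=4.64; Q3=9.29, Q4=23.21; dissipated=3.616
Op 5: CLOSE 5-1: Q_total=28.50, C_total=6.00, V=4.75; Q5=9.50, Q1=19.00; dissipated=0.000
Total dissipated: 7.341 μJ

Answer: 7.34 μJ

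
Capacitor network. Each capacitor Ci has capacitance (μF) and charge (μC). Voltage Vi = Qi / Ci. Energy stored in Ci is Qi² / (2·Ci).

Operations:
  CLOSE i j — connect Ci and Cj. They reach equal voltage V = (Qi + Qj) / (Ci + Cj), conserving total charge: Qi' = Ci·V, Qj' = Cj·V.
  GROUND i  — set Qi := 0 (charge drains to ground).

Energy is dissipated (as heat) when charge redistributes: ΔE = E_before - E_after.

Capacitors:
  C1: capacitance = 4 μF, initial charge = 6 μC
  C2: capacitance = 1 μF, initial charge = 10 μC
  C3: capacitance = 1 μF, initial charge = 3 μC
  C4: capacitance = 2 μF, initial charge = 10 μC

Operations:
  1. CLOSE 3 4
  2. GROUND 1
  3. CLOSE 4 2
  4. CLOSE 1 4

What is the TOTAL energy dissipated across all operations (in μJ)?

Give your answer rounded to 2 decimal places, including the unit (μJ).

Initial: C1(4μF, Q=6μC, V=1.50V), C2(1μF, Q=10μC, V=10.00V), C3(1μF, Q=3μC, V=3.00V), C4(2μF, Q=10μC, V=5.00V)
Op 1: CLOSE 3-4: Q_total=13.00, C_total=3.00, V=4.33; Q3=4.33, Q4=8.67; dissipated=1.333
Op 2: GROUND 1: Q1=0; energy lost=4.500
Op 3: CLOSE 4-2: Q_total=18.67, C_total=3.00, V=6.22; Q4=12.44, Q2=6.22; dissipated=10.704
Op 4: CLOSE 1-4: Q_total=12.44, C_total=6.00, V=2.07; Q1=8.30, Q4=4.15; dissipated=25.811
Total dissipated: 42.348 μJ

Answer: 42.35 μJ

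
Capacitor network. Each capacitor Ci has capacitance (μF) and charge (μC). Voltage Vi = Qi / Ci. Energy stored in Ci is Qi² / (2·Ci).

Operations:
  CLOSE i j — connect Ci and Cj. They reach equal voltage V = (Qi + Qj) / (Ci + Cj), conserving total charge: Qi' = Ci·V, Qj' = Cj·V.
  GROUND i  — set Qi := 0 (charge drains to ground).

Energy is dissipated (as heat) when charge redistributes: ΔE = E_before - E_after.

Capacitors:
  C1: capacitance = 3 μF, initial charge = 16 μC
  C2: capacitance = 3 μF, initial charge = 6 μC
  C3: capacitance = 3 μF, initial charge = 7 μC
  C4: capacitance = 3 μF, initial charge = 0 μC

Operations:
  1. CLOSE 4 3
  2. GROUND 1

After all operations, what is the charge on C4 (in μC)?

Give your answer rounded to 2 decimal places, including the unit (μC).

Answer: 3.50 μC

Derivation:
Initial: C1(3μF, Q=16μC, V=5.33V), C2(3μF, Q=6μC, V=2.00V), C3(3μF, Q=7μC, V=2.33V), C4(3μF, Q=0μC, V=0.00V)
Op 1: CLOSE 4-3: Q_total=7.00, C_total=6.00, V=1.17; Q4=3.50, Q3=3.50; dissipated=4.083
Op 2: GROUND 1: Q1=0; energy lost=42.667
Final charges: Q1=0.00, Q2=6.00, Q3=3.50, Q4=3.50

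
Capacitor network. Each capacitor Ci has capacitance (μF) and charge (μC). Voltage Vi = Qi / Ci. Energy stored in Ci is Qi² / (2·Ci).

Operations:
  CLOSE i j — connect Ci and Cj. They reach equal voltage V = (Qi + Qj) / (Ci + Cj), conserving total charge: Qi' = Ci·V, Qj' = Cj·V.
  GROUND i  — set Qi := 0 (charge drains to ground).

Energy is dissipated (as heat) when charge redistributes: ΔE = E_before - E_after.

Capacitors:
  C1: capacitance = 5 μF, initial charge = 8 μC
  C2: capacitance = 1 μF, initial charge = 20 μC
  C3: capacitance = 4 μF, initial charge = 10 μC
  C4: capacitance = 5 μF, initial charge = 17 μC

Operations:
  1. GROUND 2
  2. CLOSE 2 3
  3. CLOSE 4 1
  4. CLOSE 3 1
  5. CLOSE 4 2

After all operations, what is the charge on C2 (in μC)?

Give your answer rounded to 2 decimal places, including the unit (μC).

Answer: 2.42 μC

Derivation:
Initial: C1(5μF, Q=8μC, V=1.60V), C2(1μF, Q=20μC, V=20.00V), C3(4μF, Q=10μC, V=2.50V), C4(5μF, Q=17μC, V=3.40V)
Op 1: GROUND 2: Q2=0; energy lost=200.000
Op 2: CLOSE 2-3: Q_total=10.00, C_total=5.00, V=2.00; Q2=2.00, Q3=8.00; dissipated=2.500
Op 3: CLOSE 4-1: Q_total=25.00, C_total=10.00, V=2.50; Q4=12.50, Q1=12.50; dissipated=4.050
Op 4: CLOSE 3-1: Q_total=20.50, C_total=9.00, V=2.28; Q3=9.11, Q1=11.39; dissipated=0.278
Op 5: CLOSE 4-2: Q_total=14.50, C_total=6.00, V=2.42; Q4=12.08, Q2=2.42; dissipated=0.104
Final charges: Q1=11.39, Q2=2.42, Q3=9.11, Q4=12.08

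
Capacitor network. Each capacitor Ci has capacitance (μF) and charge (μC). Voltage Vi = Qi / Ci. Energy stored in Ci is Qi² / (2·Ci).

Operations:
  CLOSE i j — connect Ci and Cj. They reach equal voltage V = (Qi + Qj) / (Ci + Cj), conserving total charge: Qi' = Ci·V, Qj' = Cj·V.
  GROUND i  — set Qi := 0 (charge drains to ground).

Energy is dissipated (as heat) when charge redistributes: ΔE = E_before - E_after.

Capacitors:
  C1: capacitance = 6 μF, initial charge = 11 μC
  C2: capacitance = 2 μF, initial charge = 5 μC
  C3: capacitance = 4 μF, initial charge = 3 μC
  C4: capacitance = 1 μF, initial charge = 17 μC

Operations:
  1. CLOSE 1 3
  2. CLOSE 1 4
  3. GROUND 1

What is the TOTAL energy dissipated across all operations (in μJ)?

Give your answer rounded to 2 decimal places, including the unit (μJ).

Initial: C1(6μF, Q=11μC, V=1.83V), C2(2μF, Q=5μC, V=2.50V), C3(4μF, Q=3μC, V=0.75V), C4(1μF, Q=17μC, V=17.00V)
Op 1: CLOSE 1-3: Q_total=14.00, C_total=10.00, V=1.40; Q1=8.40, Q3=5.60; dissipated=1.408
Op 2: CLOSE 1-4: Q_total=25.40, C_total=7.00, V=3.63; Q1=21.77, Q4=3.63; dissipated=104.297
Op 3: GROUND 1: Q1=0; energy lost=39.500
Total dissipated: 145.205 μJ

Answer: 145.21 μJ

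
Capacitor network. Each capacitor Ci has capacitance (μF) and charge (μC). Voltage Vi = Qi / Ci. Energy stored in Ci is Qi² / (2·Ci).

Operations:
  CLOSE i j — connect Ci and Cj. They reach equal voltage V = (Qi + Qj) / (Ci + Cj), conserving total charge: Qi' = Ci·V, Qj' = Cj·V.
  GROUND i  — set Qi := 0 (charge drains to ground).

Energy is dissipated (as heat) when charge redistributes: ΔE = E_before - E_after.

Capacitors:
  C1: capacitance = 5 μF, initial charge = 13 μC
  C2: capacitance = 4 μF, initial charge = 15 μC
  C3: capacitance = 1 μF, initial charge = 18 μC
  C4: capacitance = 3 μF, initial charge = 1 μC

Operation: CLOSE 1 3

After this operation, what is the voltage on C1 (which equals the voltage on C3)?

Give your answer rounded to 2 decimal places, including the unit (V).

Initial: C1(5μF, Q=13μC, V=2.60V), C2(4μF, Q=15μC, V=3.75V), C3(1μF, Q=18μC, V=18.00V), C4(3μF, Q=1μC, V=0.33V)
Op 1: CLOSE 1-3: Q_total=31.00, C_total=6.00, V=5.17; Q1=25.83, Q3=5.17; dissipated=98.817

Answer: 5.17 V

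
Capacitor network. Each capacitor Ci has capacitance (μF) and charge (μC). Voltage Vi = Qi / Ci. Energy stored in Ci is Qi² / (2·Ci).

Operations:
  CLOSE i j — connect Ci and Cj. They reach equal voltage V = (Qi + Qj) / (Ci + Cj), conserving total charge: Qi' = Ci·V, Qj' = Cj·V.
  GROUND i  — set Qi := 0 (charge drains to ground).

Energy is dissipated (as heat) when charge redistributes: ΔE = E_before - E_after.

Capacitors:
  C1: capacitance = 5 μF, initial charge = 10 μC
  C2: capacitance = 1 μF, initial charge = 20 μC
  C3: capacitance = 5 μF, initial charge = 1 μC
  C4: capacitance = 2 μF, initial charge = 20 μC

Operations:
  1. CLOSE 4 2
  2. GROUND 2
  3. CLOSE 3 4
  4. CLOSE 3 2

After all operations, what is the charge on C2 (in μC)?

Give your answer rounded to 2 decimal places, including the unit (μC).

Initial: C1(5μF, Q=10μC, V=2.00V), C2(1μF, Q=20μC, V=20.00V), C3(5μF, Q=1μC, V=0.20V), C4(2μF, Q=20μC, V=10.00V)
Op 1: CLOSE 4-2: Q_total=40.00, C_total=3.00, V=13.33; Q4=26.67, Q2=13.33; dissipated=33.333
Op 2: GROUND 2: Q2=0; energy lost=88.889
Op 3: CLOSE 3-4: Q_total=27.67, C_total=7.00, V=3.95; Q3=19.76, Q4=7.90; dissipated=123.203
Op 4: CLOSE 3-2: Q_total=19.76, C_total=6.00, V=3.29; Q3=16.47, Q2=3.29; dissipated=6.509
Final charges: Q1=10.00, Q2=3.29, Q3=16.47, Q4=7.90

Answer: 3.29 μC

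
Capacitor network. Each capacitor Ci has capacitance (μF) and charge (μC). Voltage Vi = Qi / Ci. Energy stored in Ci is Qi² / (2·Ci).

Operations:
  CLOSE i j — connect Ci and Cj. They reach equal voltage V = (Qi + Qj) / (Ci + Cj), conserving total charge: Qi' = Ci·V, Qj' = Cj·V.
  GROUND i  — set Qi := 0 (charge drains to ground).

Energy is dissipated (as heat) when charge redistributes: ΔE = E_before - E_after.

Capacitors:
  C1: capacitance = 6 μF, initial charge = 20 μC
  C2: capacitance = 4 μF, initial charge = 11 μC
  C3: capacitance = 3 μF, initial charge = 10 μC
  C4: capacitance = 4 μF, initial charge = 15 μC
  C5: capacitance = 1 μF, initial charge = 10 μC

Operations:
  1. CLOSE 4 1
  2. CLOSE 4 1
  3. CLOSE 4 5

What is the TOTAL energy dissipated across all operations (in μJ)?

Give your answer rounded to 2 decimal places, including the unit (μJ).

Answer: 17.11 μJ

Derivation:
Initial: C1(6μF, Q=20μC, V=3.33V), C2(4μF, Q=11μC, V=2.75V), C3(3μF, Q=10μC, V=3.33V), C4(4μF, Q=15μC, V=3.75V), C5(1μF, Q=10μC, V=10.00V)
Op 1: CLOSE 4-1: Q_total=35.00, C_total=10.00, V=3.50; Q4=14.00, Q1=21.00; dissipated=0.208
Op 2: CLOSE 4-1: Q_total=35.00, C_total=10.00, V=3.50; Q4=14.00, Q1=21.00; dissipated=0.000
Op 3: CLOSE 4-5: Q_total=24.00, C_total=5.00, V=4.80; Q4=19.20, Q5=4.80; dissipated=16.900
Total dissipated: 17.108 μJ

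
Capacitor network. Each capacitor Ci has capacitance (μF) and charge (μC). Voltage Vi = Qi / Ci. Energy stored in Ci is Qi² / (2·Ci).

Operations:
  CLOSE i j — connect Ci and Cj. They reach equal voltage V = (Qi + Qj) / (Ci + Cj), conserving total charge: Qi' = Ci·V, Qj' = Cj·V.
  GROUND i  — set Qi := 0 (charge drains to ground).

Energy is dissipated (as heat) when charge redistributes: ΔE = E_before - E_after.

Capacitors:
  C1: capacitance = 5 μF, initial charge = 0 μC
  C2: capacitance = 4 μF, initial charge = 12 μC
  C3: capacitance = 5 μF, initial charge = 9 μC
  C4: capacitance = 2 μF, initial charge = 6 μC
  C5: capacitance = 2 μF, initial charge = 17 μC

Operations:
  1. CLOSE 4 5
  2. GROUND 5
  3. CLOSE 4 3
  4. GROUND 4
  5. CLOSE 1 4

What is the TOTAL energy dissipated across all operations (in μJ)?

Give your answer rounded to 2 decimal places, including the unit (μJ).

Answer: 67.91 μJ

Derivation:
Initial: C1(5μF, Q=0μC, V=0.00V), C2(4μF, Q=12μC, V=3.00V), C3(5μF, Q=9μC, V=1.80V), C4(2μF, Q=6μC, V=3.00V), C5(2μF, Q=17μC, V=8.50V)
Op 1: CLOSE 4-5: Q_total=23.00, C_total=4.00, V=5.75; Q4=11.50, Q5=11.50; dissipated=15.125
Op 2: GROUND 5: Q5=0; energy lost=33.062
Op 3: CLOSE 4-3: Q_total=20.50, C_total=7.00, V=2.93; Q4=5.86, Q3=14.64; dissipated=11.145
Op 4: GROUND 4: Q4=0; energy lost=8.577
Op 5: CLOSE 1-4: Q_total=0.00, C_total=7.00, V=0.00; Q1=0.00, Q4=0.00; dissipated=0.000
Total dissipated: 67.909 μJ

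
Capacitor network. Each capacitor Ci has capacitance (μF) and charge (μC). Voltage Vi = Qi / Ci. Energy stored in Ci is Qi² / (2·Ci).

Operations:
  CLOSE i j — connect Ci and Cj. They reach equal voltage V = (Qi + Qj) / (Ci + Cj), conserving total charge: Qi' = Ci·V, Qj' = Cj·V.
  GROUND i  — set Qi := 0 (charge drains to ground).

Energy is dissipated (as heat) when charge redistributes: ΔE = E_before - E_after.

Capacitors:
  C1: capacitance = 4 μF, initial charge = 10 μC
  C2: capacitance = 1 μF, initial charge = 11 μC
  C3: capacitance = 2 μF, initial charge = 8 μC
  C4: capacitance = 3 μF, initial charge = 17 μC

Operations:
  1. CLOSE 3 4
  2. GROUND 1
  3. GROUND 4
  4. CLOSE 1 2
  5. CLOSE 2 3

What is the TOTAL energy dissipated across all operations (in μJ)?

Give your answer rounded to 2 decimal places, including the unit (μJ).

Initial: C1(4μF, Q=10μC, V=2.50V), C2(1μF, Q=11μC, V=11.00V), C3(2μF, Q=8μC, V=4.00V), C4(3μF, Q=17μC, V=5.67V)
Op 1: CLOSE 3-4: Q_total=25.00, C_total=5.00, V=5.00; Q3=10.00, Q4=15.00; dissipated=1.667
Op 2: GROUND 1: Q1=0; energy lost=12.500
Op 3: GROUND 4: Q4=0; energy lost=37.500
Op 4: CLOSE 1-2: Q_total=11.00, C_total=5.00, V=2.20; Q1=8.80, Q2=2.20; dissipated=48.400
Op 5: CLOSE 2-3: Q_total=12.20, C_total=3.00, V=4.07; Q2=4.07, Q3=8.13; dissipated=2.613
Total dissipated: 102.680 μJ

Answer: 102.68 μJ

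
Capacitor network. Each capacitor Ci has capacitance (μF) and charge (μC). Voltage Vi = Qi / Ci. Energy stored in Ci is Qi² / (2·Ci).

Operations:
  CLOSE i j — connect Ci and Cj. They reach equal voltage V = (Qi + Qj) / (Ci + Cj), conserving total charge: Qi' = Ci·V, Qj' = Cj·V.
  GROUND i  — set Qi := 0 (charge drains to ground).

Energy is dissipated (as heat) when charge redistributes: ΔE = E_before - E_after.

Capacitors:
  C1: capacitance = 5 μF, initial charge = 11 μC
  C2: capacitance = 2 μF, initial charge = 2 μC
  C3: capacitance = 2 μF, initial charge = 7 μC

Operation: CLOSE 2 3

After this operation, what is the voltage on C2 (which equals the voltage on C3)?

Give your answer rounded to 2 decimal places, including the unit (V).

Initial: C1(5μF, Q=11μC, V=2.20V), C2(2μF, Q=2μC, V=1.00V), C3(2μF, Q=7μC, V=3.50V)
Op 1: CLOSE 2-3: Q_total=9.00, C_total=4.00, V=2.25; Q2=4.50, Q3=4.50; dissipated=3.125

Answer: 2.25 V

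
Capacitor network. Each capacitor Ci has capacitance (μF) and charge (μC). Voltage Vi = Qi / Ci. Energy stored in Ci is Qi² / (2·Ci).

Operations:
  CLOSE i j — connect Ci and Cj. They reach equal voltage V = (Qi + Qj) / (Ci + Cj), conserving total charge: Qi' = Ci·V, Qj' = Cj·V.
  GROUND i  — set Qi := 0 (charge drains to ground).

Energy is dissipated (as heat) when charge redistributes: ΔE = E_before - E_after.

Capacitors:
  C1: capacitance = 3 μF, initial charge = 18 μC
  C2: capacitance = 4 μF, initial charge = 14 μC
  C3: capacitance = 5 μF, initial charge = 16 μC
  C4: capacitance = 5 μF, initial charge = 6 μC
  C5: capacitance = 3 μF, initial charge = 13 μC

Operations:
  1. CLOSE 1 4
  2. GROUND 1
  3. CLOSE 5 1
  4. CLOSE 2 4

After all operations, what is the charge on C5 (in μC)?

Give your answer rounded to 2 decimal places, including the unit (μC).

Initial: C1(3μF, Q=18μC, V=6.00V), C2(4μF, Q=14μC, V=3.50V), C3(5μF, Q=16μC, V=3.20V), C4(5μF, Q=6μC, V=1.20V), C5(3μF, Q=13μC, V=4.33V)
Op 1: CLOSE 1-4: Q_total=24.00, C_total=8.00, V=3.00; Q1=9.00, Q4=15.00; dissipated=21.600
Op 2: GROUND 1: Q1=0; energy lost=13.500
Op 3: CLOSE 5-1: Q_total=13.00, C_total=6.00, V=2.17; Q5=6.50, Q1=6.50; dissipated=14.083
Op 4: CLOSE 2-4: Q_total=29.00, C_total=9.00, V=3.22; Q2=12.89, Q4=16.11; dissipated=0.278
Final charges: Q1=6.50, Q2=12.89, Q3=16.00, Q4=16.11, Q5=6.50

Answer: 6.50 μC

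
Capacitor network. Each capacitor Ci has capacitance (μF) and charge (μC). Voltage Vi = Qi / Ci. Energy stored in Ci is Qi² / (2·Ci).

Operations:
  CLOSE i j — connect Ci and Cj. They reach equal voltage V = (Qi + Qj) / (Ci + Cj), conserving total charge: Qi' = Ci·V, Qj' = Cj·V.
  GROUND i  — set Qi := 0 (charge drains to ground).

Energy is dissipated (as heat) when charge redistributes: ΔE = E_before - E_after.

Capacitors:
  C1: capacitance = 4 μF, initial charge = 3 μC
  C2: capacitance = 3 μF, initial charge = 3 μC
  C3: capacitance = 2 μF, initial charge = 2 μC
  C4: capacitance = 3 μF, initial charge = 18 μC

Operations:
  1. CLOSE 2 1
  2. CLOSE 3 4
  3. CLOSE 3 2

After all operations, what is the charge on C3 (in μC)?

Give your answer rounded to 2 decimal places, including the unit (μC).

Initial: C1(4μF, Q=3μC, V=0.75V), C2(3μF, Q=3μC, V=1.00V), C3(2μF, Q=2μC, V=1.00V), C4(3μF, Q=18μC, V=6.00V)
Op 1: CLOSE 2-1: Q_total=6.00, C_total=7.00, V=0.86; Q2=2.57, Q1=3.43; dissipated=0.054
Op 2: CLOSE 3-4: Q_total=20.00, C_total=5.00, V=4.00; Q3=8.00, Q4=12.00; dissipated=15.000
Op 3: CLOSE 3-2: Q_total=10.57, C_total=5.00, V=2.11; Q3=4.23, Q2=6.34; dissipated=5.927
Final charges: Q1=3.43, Q2=6.34, Q3=4.23, Q4=12.00

Answer: 4.23 μC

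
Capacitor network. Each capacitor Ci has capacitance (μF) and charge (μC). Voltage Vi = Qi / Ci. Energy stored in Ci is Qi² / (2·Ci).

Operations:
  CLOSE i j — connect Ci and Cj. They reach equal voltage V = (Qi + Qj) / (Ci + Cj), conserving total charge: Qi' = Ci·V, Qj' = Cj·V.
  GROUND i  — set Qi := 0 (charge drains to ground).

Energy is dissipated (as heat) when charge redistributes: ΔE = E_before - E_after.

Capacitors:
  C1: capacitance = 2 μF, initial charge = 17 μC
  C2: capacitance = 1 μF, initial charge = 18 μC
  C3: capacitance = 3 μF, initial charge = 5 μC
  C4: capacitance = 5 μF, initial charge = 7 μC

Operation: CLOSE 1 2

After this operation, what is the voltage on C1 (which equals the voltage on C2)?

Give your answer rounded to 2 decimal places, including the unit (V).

Answer: 11.67 V

Derivation:
Initial: C1(2μF, Q=17μC, V=8.50V), C2(1μF, Q=18μC, V=18.00V), C3(3μF, Q=5μC, V=1.67V), C4(5μF, Q=7μC, V=1.40V)
Op 1: CLOSE 1-2: Q_total=35.00, C_total=3.00, V=11.67; Q1=23.33, Q2=11.67; dissipated=30.083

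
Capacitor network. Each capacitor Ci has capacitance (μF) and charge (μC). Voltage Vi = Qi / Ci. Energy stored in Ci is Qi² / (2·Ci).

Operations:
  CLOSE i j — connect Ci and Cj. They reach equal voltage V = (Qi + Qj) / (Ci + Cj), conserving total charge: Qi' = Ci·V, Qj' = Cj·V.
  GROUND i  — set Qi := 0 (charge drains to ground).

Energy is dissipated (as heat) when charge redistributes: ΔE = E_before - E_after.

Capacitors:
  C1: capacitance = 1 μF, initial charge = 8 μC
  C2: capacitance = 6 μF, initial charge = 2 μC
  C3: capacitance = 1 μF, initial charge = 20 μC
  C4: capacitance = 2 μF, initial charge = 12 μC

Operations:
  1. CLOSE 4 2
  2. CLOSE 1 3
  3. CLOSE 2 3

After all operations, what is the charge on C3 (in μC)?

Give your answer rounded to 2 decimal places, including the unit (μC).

Initial: C1(1μF, Q=8μC, V=8.00V), C2(6μF, Q=2μC, V=0.33V), C3(1μF, Q=20μC, V=20.00V), C4(2μF, Q=12μC, V=6.00V)
Op 1: CLOSE 4-2: Q_total=14.00, C_total=8.00, V=1.75; Q4=3.50, Q2=10.50; dissipated=24.083
Op 2: CLOSE 1-3: Q_total=28.00, C_total=2.00, V=14.00; Q1=14.00, Q3=14.00; dissipated=36.000
Op 3: CLOSE 2-3: Q_total=24.50, C_total=7.00, V=3.50; Q2=21.00, Q3=3.50; dissipated=64.312
Final charges: Q1=14.00, Q2=21.00, Q3=3.50, Q4=3.50

Answer: 3.50 μC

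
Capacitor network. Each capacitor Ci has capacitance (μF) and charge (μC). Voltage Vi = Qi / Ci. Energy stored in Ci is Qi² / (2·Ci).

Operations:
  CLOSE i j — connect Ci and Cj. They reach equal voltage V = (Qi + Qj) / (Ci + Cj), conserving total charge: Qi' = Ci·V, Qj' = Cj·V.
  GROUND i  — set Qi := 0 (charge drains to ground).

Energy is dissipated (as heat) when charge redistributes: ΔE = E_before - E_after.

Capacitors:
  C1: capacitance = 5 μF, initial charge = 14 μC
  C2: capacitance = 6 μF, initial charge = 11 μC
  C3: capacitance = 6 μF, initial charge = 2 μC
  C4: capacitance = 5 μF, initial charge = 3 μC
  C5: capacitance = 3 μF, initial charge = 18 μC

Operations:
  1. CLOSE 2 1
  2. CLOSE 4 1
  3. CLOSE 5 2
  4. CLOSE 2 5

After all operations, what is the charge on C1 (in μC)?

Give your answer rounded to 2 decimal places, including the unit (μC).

Initial: C1(5μF, Q=14μC, V=2.80V), C2(6μF, Q=11μC, V=1.83V), C3(6μF, Q=2μC, V=0.33V), C4(5μF, Q=3μC, V=0.60V), C5(3μF, Q=18μC, V=6.00V)
Op 1: CLOSE 2-1: Q_total=25.00, C_total=11.00, V=2.27; Q2=13.64, Q1=11.36; dissipated=1.274
Op 2: CLOSE 4-1: Q_total=14.36, C_total=10.00, V=1.44; Q4=7.18, Q1=7.18; dissipated=3.498
Op 3: CLOSE 5-2: Q_total=31.64, C_total=9.00, V=3.52; Q5=10.55, Q2=21.09; dissipated=13.893
Op 4: CLOSE 2-5: Q_total=31.64, C_total=9.00, V=3.52; Q2=21.09, Q5=10.55; dissipated=0.000
Final charges: Q1=7.18, Q2=21.09, Q3=2.00, Q4=7.18, Q5=10.55

Answer: 7.18 μC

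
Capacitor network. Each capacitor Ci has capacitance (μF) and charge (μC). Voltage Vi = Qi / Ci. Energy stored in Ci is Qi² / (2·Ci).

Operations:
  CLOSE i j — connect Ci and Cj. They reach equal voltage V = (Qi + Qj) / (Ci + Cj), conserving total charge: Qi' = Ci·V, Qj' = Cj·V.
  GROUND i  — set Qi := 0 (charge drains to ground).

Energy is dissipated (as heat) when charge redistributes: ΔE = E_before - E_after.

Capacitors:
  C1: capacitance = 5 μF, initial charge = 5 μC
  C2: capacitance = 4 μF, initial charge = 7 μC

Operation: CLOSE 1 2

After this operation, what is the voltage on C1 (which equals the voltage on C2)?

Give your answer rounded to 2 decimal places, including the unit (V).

Answer: 1.33 V

Derivation:
Initial: C1(5μF, Q=5μC, V=1.00V), C2(4μF, Q=7μC, V=1.75V)
Op 1: CLOSE 1-2: Q_total=12.00, C_total=9.00, V=1.33; Q1=6.67, Q2=5.33; dissipated=0.625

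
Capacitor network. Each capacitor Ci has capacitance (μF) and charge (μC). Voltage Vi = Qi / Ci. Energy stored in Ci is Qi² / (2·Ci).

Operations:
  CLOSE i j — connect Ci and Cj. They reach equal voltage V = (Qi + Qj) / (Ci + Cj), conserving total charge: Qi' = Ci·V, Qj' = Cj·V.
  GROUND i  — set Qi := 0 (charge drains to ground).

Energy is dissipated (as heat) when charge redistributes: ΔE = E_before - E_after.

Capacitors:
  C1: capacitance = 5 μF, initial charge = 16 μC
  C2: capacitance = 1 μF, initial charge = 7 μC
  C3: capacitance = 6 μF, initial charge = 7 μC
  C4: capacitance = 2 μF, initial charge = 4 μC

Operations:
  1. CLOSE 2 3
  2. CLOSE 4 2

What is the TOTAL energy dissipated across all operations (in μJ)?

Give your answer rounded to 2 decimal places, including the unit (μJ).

Answer: 14.58 μJ

Derivation:
Initial: C1(5μF, Q=16μC, V=3.20V), C2(1μF, Q=7μC, V=7.00V), C3(6μF, Q=7μC, V=1.17V), C4(2μF, Q=4μC, V=2.00V)
Op 1: CLOSE 2-3: Q_total=14.00, C_total=7.00, V=2.00; Q2=2.00, Q3=12.00; dissipated=14.583
Op 2: CLOSE 4-2: Q_total=6.00, C_total=3.00, V=2.00; Q4=4.00, Q2=2.00; dissipated=0.000
Total dissipated: 14.583 μJ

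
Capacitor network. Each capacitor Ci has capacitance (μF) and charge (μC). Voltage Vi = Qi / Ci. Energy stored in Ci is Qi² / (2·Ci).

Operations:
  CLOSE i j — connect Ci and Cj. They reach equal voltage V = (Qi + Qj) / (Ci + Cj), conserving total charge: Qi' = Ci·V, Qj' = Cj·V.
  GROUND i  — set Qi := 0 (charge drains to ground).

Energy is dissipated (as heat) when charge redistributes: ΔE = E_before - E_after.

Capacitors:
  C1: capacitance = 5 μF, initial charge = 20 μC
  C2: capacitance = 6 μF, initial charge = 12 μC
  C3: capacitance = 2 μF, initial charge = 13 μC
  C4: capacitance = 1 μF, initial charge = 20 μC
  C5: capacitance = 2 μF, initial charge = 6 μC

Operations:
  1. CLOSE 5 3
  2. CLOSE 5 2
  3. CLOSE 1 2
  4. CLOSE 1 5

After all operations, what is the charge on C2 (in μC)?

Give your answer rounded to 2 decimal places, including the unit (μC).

Answer: 19.70 μC

Derivation:
Initial: C1(5μF, Q=20μC, V=4.00V), C2(6μF, Q=12μC, V=2.00V), C3(2μF, Q=13μC, V=6.50V), C4(1μF, Q=20μC, V=20.00V), C5(2μF, Q=6μC, V=3.00V)
Op 1: CLOSE 5-3: Q_total=19.00, C_total=4.00, V=4.75; Q5=9.50, Q3=9.50; dissipated=6.125
Op 2: CLOSE 5-2: Q_total=21.50, C_total=8.00, V=2.69; Q5=5.38, Q2=16.12; dissipated=5.672
Op 3: CLOSE 1-2: Q_total=36.12, C_total=11.00, V=3.28; Q1=16.42, Q2=19.70; dissipated=2.349
Op 4: CLOSE 1-5: Q_total=21.80, C_total=7.00, V=3.11; Q1=15.57, Q5=6.23; dissipated=0.254
Final charges: Q1=15.57, Q2=19.70, Q3=9.50, Q4=20.00, Q5=6.23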